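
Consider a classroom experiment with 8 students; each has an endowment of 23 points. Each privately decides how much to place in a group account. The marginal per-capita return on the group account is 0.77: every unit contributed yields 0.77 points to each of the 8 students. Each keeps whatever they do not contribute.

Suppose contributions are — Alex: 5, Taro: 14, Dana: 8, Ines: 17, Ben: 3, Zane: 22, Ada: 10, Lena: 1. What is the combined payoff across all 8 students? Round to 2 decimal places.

Total contributed: 5 + 14 + 8 + 17 + 3 + 22 + 10 + 1 = 80; total kept: 8 × 23 − 80 = 104.
The group account pays out 0.77 × 8 × 80 = 492.80 in aggregate.
Group total = 104 + 492.80 = 596.80.

596.80 points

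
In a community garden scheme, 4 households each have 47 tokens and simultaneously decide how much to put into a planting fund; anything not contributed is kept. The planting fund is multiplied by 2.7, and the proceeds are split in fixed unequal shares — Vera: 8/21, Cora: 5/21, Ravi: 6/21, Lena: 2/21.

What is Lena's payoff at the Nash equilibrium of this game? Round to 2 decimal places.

59.09 tokens

For player j, contributing a unit is worthwhile iff 2.7 × (j's share) ≥ 1, i.e. iff j's share is at least 0.3704.
Only Vera (8/21) clears that bar, contributing 47; the remaining 3 contribute 0. Total contributed: 47.
Lena keeps 47 and receives 2.7 × 47 × 2/21 = 12.09 from the planting fund, for a payoff of 59.09.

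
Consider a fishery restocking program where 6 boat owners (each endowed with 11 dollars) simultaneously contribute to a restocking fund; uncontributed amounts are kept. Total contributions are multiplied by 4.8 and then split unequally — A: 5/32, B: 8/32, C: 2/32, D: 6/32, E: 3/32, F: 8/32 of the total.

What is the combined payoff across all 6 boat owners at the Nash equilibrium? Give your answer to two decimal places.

Each unit j contributes comes back to j as 4.8 × (j's share), so j prefers to contribute only if that share exceeds 1/4.8 = 0.2083; otherwise keeping the unit dominates.
B and F clear that bar, contributing 11 each; the remaining 4 contribute 0. Total contributed: 22.
The restocking fund pays out 4.8 × 22 = 105.60 in total (split across the unequal shares, but the aggregate is all that matters for the group sum).
The 4 free-riders keep 11 each, adding 44. Group total = 44 + 105.60 = 149.60.

149.60 dollars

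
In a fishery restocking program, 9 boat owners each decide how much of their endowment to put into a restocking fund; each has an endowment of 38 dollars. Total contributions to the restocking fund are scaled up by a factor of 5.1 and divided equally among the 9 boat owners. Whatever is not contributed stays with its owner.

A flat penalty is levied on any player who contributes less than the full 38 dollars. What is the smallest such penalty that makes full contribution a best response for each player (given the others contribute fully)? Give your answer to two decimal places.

16.47 dollars

Given the others contribute fully, the best deviation is to contribute 0 (any partial contribution still incurs the fine and gives up units whose private return 0.5667 is below 1).
Deviating from 38 to 0 saves 38 dollars but forfeits the deviator's share of the drop in the restocking fund: 5.1/9 × 38 = 21.53.
So the deviation gain is 38 − 21.53 = 16.47, and the fine must be at least 16.47 dollars to wipe it out.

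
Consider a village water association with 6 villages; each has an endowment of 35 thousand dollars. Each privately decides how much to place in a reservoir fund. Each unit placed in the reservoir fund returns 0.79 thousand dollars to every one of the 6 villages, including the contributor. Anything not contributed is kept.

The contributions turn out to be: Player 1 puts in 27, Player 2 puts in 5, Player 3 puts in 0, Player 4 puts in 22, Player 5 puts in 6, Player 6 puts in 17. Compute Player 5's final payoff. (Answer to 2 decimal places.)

89.83 thousand dollars

Total contributed: 27 + 5 + 0 + 22 + 6 + 17 = 77.
Each receives 0.79 × 77 = 60.83 from the reservoir fund.
Player 5 keeps 35 − 6 = 29, so Player 5's payoff is 29 + 60.83 = 89.83.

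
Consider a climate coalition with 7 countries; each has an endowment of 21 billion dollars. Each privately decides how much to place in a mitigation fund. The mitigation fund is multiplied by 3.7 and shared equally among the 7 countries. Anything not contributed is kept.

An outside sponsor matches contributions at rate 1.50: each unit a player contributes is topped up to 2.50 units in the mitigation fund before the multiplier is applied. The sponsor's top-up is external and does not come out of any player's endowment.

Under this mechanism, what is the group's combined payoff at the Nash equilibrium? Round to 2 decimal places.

The effective private return per unit is now 3.7 × 2.50 / 7 = 1.3214 > 1, so every player's dominant strategy flips to full contribution.
So the Nash equilibrium is full contribution by all 7; the group earns 3.7 × 2.50 × 147 = 1359.75.

1359.75 billion dollars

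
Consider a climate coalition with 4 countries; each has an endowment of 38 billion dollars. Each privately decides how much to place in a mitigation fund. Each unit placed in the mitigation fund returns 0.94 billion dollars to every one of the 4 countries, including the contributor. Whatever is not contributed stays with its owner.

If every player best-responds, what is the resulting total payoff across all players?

152.00 billion dollars

The private return per contributed unit is 0.94 < 1, so contributing 0 is dominant for every player. At the Nash equilibrium everyone keeps their 38, and the group total is 4 × 38 = 152.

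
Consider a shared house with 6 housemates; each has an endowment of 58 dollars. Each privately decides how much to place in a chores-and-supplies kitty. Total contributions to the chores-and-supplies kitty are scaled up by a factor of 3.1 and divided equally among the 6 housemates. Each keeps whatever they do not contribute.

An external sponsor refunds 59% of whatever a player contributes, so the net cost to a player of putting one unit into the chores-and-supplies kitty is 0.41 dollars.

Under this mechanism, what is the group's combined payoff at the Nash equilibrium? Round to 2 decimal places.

The effective private return per unit is now (3.1/6) / 0.41 = 1.2602 > 1, so every player's dominant strategy flips to full contribution.
At the Nash equilibrium everyone contributes 58. Group total payoff = 6 × (58 × 0.59 + 3.1 × 58) = 1284.12.

1284.12 dollars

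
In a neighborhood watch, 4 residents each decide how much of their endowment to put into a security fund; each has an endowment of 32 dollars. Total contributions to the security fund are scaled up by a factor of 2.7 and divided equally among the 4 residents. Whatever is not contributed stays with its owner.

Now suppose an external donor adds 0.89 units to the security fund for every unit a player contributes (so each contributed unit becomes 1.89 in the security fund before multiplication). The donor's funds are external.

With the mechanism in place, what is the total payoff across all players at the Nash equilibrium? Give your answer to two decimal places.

653.18 dollars

The effective private return per unit is now 2.7 × 1.89 / 4 = 1.2758 > 1, so every player's dominant strategy flips to full contribution.
So the Nash equilibrium is full contribution by all 4; the group earns 2.7 × 1.89 × 128 = 653.18.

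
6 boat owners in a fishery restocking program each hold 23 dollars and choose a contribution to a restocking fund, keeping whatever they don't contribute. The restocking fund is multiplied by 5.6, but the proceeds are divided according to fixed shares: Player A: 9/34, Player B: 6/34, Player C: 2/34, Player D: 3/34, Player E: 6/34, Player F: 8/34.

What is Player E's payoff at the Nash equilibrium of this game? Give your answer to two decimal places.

68.46 dollars

Player j's private return per contributed unit is 5.6 × (j's share). Contributing is weakly dominant for j when that share is at least 1/5.6 = 0.1786, and contributing 0 is dominant otherwise.
Player A and Player F are above the threshold, contributing 23 each; the remaining 4 contribute 0. Total contributed: 46.
Player E keeps 23 and receives 5.6 × 46 × 6/34 = 45.46 from the restocking fund, for a payoff of 68.46.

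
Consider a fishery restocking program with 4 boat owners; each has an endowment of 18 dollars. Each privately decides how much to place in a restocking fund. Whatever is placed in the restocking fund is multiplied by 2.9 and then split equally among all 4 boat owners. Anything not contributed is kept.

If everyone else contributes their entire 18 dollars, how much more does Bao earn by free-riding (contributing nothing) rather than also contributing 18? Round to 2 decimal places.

Switching from a contribution of 18 to 0 lets Bao keep an extra 18 dollars, but lowers the restocking fund by 18, which costs Bao their own share of that drop: 2.9/4 × 18 = 13.05.
Net gain = 18 − 13.05 = 4.95. The private return per contributed unit (0.7250) is below 1, so free-riding is indeed the best response regardless of what the others do.

4.95 dollars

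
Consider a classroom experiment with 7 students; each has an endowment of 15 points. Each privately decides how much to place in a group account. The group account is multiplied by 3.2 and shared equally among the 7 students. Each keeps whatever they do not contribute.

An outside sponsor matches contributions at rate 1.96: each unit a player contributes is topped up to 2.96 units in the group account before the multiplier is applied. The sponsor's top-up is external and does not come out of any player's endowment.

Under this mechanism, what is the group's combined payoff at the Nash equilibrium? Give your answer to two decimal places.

The effective private return per unit is now 3.2 × 2.96 / 7 = 1.3531 > 1, so every player's dominant strategy flips to full contribution.
At the Nash equilibrium everyone contributes 15. Group total payoff = 3.2 × 2.96 × 105 = 994.56.

994.56 points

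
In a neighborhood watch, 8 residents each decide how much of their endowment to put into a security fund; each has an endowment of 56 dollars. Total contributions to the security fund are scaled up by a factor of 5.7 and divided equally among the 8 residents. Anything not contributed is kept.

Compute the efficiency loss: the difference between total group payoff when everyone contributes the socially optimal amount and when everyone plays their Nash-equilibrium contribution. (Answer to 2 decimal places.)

2105.60 dollars

Each contributed unit returns 5.7/8 = 0.7125 to its contributor — below 1 — so contributing 0 is dominant for every player. At the Nash equilibrium everyone keeps their 56, and the group total is 8 × 56 = 448.
Each contributed unit returns 5.700 to the group as a whole (0.7125 to each of 8 players), which exceeds 1, so the social optimum is full contribution: group total = 5.700 × 448 = 2553.60.
Efficiency loss = 2553.60 − 448 = 2105.60.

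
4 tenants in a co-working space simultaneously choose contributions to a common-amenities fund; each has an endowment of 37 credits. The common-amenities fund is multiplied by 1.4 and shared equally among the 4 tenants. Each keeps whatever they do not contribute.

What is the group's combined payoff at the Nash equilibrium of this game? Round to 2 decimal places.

148.00 credits

Each contributed unit returns 1.4/4 = 0.3500 to its contributor — below 1 — so contributing 0 is dominant for every player. At the Nash equilibrium everyone keeps their 37, and the group total is 4 × 37 = 148.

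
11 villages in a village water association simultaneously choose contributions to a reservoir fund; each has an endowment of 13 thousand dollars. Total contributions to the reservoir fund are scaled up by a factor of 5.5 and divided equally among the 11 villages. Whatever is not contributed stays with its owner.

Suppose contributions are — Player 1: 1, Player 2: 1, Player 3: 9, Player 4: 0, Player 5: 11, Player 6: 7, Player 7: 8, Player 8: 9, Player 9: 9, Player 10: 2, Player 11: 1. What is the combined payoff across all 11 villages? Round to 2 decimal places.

Total contributed: 1 + 1 + 9 + 0 + 11 + 7 + 8 + 9 + 9 + 2 + 1 = 58; total kept: 11 × 13 − 58 = 85.
The reservoir fund pays out 5.5 × 58 = 319.00 in aggregate.
Group total = 85 + 319.00 = 404.00.

404.00 thousand dollars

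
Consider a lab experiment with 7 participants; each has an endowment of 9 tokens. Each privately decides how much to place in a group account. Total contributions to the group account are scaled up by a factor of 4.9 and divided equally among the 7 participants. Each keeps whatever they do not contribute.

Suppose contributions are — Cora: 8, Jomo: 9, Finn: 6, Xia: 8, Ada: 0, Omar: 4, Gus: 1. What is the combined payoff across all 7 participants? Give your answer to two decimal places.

Total contributed: 8 + 9 + 6 + 8 + 0 + 4 + 1 = 36; total kept: 7 × 9 − 36 = 27.
The group account pays out 4.9 × 36 = 176.40 in aggregate.
Group total = 27 + 176.40 = 203.40.

203.40 tokens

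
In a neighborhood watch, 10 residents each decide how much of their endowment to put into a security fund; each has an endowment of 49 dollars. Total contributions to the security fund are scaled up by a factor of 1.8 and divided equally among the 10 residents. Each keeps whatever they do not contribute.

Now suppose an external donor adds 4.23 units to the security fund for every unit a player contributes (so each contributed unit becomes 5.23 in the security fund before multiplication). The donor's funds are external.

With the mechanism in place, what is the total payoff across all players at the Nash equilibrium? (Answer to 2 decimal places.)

490.00 dollars

The effective private return is 1.8 × 5.23 / 10 = 0.9414, which is still under 1, so the mechanism doesn't change anyone's dominant strategy: zero contribution.
At the Nash equilibrium no one contributes; group total payoff = 10 × 49 = 490.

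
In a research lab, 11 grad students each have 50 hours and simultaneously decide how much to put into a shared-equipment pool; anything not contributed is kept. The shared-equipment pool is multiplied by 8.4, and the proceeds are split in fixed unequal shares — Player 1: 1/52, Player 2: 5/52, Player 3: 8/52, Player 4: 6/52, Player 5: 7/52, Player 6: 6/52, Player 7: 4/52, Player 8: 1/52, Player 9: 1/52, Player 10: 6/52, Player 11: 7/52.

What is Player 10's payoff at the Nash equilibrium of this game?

195.38 hours

Each unit j contributes comes back to j as 8.4 × (j's share), so j prefers to contribute only if that share exceeds 1/8.4 = 0.1190; otherwise keeping the unit dominates.
The shares above 0.1190 belong to Player 3, Player 5 and Player 11, contributing 50 each; the remaining 8 contribute 0. Total contributed: 150.
Player 10 keeps 50 and receives 8.4 × 150 × 6/52 = 145.38 from the shared-equipment pool, for a payoff of 195.38.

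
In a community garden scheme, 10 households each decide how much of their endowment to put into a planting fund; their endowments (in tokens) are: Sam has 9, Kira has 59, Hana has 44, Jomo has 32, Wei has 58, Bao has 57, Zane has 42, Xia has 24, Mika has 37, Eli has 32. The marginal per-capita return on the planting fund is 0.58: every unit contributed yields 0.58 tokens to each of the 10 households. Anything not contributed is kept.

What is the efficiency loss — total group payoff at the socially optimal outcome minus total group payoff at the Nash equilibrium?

1891.20 tokens

The private return per contributed unit is 0.58 < 1 for everyone, so the Nash equilibrium is zero contribution and the group total is Σ E_j = 9 + 59 + 44 + 32 + 58 + 57 + 42 + 24 + 37 + 32 = 394.
Each contributed unit returns 5.800 to the group, so the social optimum is full contribution by everyone: group total = 5.800 × 394 = 2285.20.
Efficiency loss = (5.800 − 1) × 394 = 1891.20.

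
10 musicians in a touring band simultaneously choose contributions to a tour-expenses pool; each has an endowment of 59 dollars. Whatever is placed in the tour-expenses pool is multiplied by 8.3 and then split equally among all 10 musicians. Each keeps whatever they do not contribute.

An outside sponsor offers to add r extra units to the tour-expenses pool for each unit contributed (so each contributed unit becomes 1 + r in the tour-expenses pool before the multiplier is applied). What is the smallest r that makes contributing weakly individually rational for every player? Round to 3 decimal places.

With matching at rate r, one contributed unit becomes (1 + r) in the tour-expenses pool and returns 8.3 × (1 + r) / 10 to the contributor.
Setting this equal to 1: 1 + r = 10/8.3 = 1.2048.
So the minimum matching rate is r = 1.2048 − 1 = 0.205.

0.205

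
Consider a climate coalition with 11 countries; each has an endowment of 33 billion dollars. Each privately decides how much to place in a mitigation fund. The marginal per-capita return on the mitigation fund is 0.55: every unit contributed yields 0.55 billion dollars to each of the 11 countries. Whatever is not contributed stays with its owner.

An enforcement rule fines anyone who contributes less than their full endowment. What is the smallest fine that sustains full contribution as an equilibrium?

Given the others contribute fully, the best deviation is to contribute 0 (any partial contribution still incurs the fine and gives up units whose private return 0.55 is below 1).
Deviating from 33 to 0 saves 33 billion dollars but forfeits the deviator's share of the drop in the mitigation fund: 0.55 × 33 = 18.15.
So the deviation gain is 33 − 18.15 = 14.85, and the fine must be at least 14.85 billion dollars to wipe it out.

14.85 billion dollars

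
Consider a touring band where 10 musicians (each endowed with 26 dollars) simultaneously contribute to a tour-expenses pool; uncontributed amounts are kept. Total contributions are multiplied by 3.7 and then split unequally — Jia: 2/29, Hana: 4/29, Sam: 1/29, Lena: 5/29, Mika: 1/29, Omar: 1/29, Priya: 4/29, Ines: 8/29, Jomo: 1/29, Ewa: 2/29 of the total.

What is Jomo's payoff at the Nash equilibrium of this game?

29.32 dollars

A player with share s gets back 3.7·s per unit contributed, so full contribution is dominant for anyone with s > 1/3.7 = 0.2703 and zero contribution is dominant for anyone below.
The only share above 0.2703 is Ines's 8/29, contributing 26; the remaining 9 contribute 0. Total contributed: 26.
Jomo keeps 26 and receives 3.7 × 26 × 1/29 = 3.32 from the tour-expenses pool, for a payoff of 29.32.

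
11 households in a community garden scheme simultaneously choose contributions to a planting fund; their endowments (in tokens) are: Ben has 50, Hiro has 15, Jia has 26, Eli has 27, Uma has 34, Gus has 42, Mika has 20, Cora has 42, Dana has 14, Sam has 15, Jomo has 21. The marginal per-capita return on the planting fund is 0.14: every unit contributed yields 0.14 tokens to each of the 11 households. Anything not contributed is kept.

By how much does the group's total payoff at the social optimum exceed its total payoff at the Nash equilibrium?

The private return per contributed unit is 0.14 < 1 for everyone, so the Nash equilibrium is zero contribution and the group total is Σ E_j = 50 + 15 + 26 + 27 + 34 + 42 + 20 + 42 + 14 + 15 + 21 = 306.
Each contributed unit returns 1.540 to the group, so the social optimum is full contribution by everyone: group total = 1.540 × 306 = 471.24.
Efficiency loss = (1.540 − 1) × 306 = 165.24.

165.24 tokens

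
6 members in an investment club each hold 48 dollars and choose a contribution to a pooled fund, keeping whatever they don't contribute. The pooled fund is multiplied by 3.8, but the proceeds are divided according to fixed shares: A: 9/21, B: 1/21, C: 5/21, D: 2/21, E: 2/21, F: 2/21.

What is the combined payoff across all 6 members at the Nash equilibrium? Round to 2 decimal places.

422.40 dollars

Player j's private return per contributed unit is 3.8 × (j's share). Contributing is weakly dominant for j when that share is at least 1/3.8 = 0.2632, and contributing 0 is dominant otherwise.
A alone (share 9/21) is above the threshold, contributing 48; the remaining 5 contribute 0. Total contributed: 48.
The pooled fund pays out 3.8 × 48 = 182.40 in total (split across the unequal shares, but the aggregate is all that matters for the group sum).
The 5 free-riders keep 48 each, adding 240. Group total = 240 + 182.40 = 422.40.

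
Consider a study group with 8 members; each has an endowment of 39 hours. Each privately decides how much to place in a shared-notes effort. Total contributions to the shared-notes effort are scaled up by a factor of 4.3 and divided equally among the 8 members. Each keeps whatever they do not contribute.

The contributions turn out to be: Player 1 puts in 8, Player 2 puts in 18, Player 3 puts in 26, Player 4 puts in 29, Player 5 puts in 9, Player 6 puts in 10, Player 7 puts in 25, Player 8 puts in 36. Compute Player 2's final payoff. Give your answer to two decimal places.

107.54 hours

Total contributed: 8 + 18 + 26 + 29 + 9 + 10 + 25 + 36 = 161.
Each receives 4.3 × 161 / 8 = 86.54 from the shared-notes effort.
Player 2 keeps 39 − 18 = 21, so Player 2's payoff is 21 + 86.54 = 107.54.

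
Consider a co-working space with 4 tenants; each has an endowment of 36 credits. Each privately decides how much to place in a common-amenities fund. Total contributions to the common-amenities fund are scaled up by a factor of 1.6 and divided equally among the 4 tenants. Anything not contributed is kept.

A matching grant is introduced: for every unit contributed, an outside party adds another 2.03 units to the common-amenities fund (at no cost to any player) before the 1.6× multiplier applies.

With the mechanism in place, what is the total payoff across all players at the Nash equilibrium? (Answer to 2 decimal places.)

Under the mechanism each unit contributed yields 1.6 × 3.03 / 4 = 1.2120 back to its contributor per unit of net cost, which exceeds 1, making full contribution the dominant choice for everyone.
At the Nash equilibrium everyone contributes 36. Group total payoff = 1.6 × 3.03 × 144 = 698.11.

698.11 credits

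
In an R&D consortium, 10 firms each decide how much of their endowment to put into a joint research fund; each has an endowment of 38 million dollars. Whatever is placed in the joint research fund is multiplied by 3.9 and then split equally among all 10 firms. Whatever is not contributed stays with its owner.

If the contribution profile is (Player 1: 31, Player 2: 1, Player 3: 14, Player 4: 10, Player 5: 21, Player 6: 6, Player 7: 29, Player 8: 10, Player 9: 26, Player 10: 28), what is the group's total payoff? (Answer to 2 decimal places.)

Total contributed: 31 + 1 + 14 + 10 + 21 + 6 + 29 + 10 + 26 + 28 = 176; total kept: 10 × 38 − 176 = 204.
The joint research fund pays out 3.9 × 176 = 686.40 in aggregate.
Group total = 204 + 686.40 = 890.40.

890.40 million dollars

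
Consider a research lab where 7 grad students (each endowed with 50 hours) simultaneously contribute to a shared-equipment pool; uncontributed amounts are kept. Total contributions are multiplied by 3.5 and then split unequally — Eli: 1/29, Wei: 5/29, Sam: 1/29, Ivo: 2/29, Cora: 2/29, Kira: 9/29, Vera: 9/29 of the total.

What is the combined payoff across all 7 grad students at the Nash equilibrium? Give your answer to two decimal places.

Each unit j contributes comes back to j as 3.5 × (j's share), so j prefers to contribute only if that share exceeds 1/3.5 = 0.2857; otherwise keeping the unit dominates.
Kira and Vera clear that bar, contributing 50 each; the remaining 5 contribute 0. Total contributed: 100.
The shared-equipment pool pays out 3.5 × 100 = 350.00 in total (split across the unequal shares, but the aggregate is all that matters for the group sum).
The 5 free-riders keep 50 each, adding 250. Group total = 250 + 350.00 = 600.00.

600.00 hours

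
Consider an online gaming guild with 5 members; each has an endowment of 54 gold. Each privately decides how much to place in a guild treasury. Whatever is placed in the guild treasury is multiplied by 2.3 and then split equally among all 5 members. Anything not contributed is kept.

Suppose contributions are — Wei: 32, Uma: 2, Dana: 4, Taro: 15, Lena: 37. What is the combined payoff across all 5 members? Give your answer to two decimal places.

Total contributed: 32 + 2 + 4 + 15 + 37 = 90; total kept: 5 × 54 − 90 = 180.
The guild treasury pays out 2.3 × 90 = 207.00 in aggregate.
Group total = 180 + 207.00 = 387.00.

387.00 gold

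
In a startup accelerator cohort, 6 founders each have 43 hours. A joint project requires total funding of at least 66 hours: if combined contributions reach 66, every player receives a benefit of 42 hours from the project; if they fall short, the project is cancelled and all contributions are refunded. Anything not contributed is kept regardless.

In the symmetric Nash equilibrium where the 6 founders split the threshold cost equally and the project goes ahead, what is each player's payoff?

74 hours

Equal share of the threshold: 66/6 = 11.
At this profile no one gains by cutting their contribution: any cut drops the total below 66, the project is cancelled, contributions are refunded, and the deviator ends with 43, which is less than 43 − 11 + 42 = 74. Contributing more than 11 just wastes the excess. So contributing exactly 11 is a best response.
Each player's payoff: 43 − 11 + 42 = 74.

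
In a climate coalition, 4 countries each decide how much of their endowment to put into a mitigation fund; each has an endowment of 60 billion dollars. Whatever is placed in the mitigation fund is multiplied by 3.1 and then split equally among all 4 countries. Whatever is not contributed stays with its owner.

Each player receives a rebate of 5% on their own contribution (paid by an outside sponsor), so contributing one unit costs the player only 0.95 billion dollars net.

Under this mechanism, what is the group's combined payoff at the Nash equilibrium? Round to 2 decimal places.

240.00 billion dollars

With the mechanism, a contributed unit returns (3.1/4) / 0.95 = 0.8158 per unit of net cost — still below 1 — so contributing 0 remains dominant for every player.
At the Nash equilibrium no one contributes; group total payoff = 4 × 60 = 240.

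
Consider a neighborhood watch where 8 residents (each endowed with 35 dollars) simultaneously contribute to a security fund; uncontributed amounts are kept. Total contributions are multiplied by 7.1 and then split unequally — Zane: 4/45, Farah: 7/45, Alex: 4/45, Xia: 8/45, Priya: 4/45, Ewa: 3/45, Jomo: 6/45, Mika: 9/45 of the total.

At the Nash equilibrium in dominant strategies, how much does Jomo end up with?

Each unit j contributes comes back to j as 7.1 × (j's share), so j prefers to contribute only if that share exceeds 1/7.1 = 0.1408; otherwise keeping the unit dominates.
Farah, Xia and Mika clear that bar, contributing 35 each; the remaining 5 contribute 0. Total contributed: 105.
Jomo keeps 35 and receives 7.1 × 105 × 6/45 = 99.40 from the security fund, for a payoff of 134.40.

134.40 dollars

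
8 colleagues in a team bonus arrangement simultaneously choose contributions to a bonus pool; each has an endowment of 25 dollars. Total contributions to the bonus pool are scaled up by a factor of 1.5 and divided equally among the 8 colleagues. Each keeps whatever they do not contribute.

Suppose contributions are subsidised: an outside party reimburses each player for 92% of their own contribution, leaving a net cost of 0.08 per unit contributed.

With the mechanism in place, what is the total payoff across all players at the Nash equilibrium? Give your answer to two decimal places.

484.00 dollars

The effective private return per unit is now (1.5/8) / 0.08 = 2.3438 > 1, so every player's dominant strategy flips to full contribution.
So the Nash equilibrium is full contribution by all 8; the group earns 8 × (25 × 0.92 + 1.5 × 25) = 484.00.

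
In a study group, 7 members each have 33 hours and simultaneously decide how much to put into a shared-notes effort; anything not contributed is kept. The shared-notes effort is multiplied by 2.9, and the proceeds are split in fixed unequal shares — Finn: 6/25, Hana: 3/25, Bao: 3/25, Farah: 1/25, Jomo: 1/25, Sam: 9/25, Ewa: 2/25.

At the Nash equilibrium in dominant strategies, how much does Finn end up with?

55.97 hours

Player j's private return per contributed unit is 2.9 × (j's share). Contributing is weakly dominant for j when that share is at least 1/2.9 = 0.3448, and contributing 0 is dominant otherwise.
Only Sam (9/25) clears that bar, contributing 33; the remaining 6 contribute 0. Total contributed: 33.
Finn keeps 33 and receives 2.9 × 33 × 6/25 = 22.97 from the shared-notes effort, for a payoff of 55.97.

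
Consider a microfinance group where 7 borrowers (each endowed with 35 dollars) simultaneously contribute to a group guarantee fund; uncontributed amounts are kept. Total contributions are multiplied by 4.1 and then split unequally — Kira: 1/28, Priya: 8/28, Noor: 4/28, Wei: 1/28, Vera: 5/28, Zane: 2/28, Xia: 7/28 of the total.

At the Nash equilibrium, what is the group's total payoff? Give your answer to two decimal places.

462.00 dollars

Player j's private return per contributed unit is 4.1 × (j's share). Contributing is weakly dominant for j when that share is at least 1/4.1 = 0.2439, and contributing 0 is dominant otherwise.
The shares above 0.2439 belong to Priya and Xia, contributing 35 each; the remaining 5 contribute 0. Total contributed: 70.
The group guarantee fund pays out 4.1 × 70 = 287.00 in total (split across the unequal shares, but the aggregate is all that matters for the group sum).
The 5 free-riders keep 35 each, adding 175. Group total = 175 + 287.00 = 462.00.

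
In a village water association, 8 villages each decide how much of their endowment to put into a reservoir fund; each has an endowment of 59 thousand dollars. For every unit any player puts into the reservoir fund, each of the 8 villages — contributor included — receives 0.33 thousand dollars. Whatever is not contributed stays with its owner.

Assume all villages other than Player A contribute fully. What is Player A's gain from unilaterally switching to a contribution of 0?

39.53 thousand dollars

Switching from a contribution of 59 to 0 lets Player A keep an extra 59 thousand dollars, but lowers the reservoir fund by 59, which costs Player A their own share of that drop: 0.33 × 59 = 19.47.
Net gain = 59 − 19.47 = 39.53. The private return per contributed unit (0.33) is below 1, so free-riding is indeed the best response regardless of what the others do.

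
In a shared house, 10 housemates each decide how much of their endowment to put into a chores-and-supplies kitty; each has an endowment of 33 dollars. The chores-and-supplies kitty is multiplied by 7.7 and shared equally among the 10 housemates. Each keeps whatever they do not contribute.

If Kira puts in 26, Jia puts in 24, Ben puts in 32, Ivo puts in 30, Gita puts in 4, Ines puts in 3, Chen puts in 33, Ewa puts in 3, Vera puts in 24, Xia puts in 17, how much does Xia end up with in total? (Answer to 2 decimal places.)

166.92 dollars

Total contributed: 26 + 24 + 32 + 30 + 4 + 3 + 33 + 3 + 24 + 17 = 196.
Each receives 7.7 × 196 / 10 = 150.92 from the chores-and-supplies kitty.
Xia keeps 33 − 17 = 16, so Xia's payoff is 16 + 150.92 = 166.92.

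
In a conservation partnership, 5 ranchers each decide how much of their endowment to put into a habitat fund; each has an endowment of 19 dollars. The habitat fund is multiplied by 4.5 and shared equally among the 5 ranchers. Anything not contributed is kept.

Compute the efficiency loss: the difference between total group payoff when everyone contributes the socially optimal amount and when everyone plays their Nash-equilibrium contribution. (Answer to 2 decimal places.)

332.50 dollars

Each contributed unit returns 4.5/5 = 0.9000 to its contributor — below 1 — so contributing 0 is dominant for every player. At the Nash equilibrium everyone keeps their 19, and the group total is 5 × 19 = 95.
Each contributed unit returns 4.500 to the group as a whole (0.9000 to each of 5 players), which exceeds 1, so the social optimum is full contribution: group total = 4.500 × 95 = 427.50.
Efficiency loss = 427.50 − 95 = 332.50.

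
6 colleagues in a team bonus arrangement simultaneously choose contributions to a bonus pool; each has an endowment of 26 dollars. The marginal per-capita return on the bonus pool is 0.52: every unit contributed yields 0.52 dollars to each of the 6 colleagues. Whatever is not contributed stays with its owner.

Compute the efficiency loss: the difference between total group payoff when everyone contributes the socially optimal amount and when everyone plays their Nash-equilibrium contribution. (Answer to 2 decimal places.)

The private return per contributed unit is 0.52 < 1, so contributing 0 is dominant for every player. At the Nash equilibrium everyone keeps their 26, and the group total is 6 × 26 = 156.
Each contributed unit returns 3.120 to the group as a whole (0.52 to each of 6 players), which exceeds 1, so the social optimum is full contribution: group total = 3.120 × 156 = 486.72.
Efficiency loss = 486.72 − 156 = 330.72.

330.72 dollars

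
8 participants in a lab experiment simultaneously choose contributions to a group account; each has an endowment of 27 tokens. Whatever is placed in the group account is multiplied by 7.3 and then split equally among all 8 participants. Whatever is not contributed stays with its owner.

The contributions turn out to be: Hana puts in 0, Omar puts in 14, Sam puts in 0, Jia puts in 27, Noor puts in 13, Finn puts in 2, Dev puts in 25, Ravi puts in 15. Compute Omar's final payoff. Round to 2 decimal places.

Total contributed: 0 + 14 + 0 + 27 + 13 + 2 + 25 + 15 = 96.
Each receives 7.3 × 96 / 8 = 87.60 from the group account.
Omar keeps 27 − 14 = 13, so Omar's payoff is 13 + 87.60 = 100.60.

100.60 tokens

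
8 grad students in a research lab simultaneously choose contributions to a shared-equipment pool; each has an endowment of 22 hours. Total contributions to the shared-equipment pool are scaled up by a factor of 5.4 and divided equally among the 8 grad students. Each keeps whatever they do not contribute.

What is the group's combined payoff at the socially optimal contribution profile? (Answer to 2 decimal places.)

Each contributed unit returns 5.400 to the group as a whole (0.6750 to each of 8 players), which exceeds 1, so the social optimum is full contribution: group total = 5.400 × 176 = 950.40.

950.40 hours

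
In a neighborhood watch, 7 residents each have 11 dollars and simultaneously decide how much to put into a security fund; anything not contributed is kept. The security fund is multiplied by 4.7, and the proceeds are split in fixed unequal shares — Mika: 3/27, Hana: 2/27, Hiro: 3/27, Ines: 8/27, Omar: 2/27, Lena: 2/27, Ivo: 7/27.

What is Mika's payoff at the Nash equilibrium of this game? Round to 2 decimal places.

22.49 dollars

For player j, contributing a unit is worthwhile iff 4.7 × (j's share) ≥ 1, i.e. iff j's share is at least 0.2128.
Ines and Ivo clear that bar, contributing 11 each; the remaining 5 contribute 0. Total contributed: 22.
Mika keeps 11 and receives 4.7 × 22 × 3/27 = 11.49 from the security fund, for a payoff of 22.49.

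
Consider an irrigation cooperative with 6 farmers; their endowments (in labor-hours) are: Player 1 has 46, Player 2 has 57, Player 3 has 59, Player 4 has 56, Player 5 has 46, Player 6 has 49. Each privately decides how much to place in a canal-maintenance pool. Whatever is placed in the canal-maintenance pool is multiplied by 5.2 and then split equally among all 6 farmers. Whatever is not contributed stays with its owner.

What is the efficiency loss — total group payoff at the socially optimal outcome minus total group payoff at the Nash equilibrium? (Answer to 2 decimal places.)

1314.60 labor-hours

The private return per contributed unit is 5.2/6 = 0.8667 < 1 for every player regardless of endowment, so the Nash equilibrium is zero contribution and the group total is Σ E_j = 46 + 57 + 59 + 56 + 46 + 49 = 313.
Each contributed unit returns 5.200 to the group, so the social optimum is full contribution by everyone: group total = 5.200 × 313 = 1627.60.
Efficiency loss = (5.200 − 1) × 313 = 1314.60.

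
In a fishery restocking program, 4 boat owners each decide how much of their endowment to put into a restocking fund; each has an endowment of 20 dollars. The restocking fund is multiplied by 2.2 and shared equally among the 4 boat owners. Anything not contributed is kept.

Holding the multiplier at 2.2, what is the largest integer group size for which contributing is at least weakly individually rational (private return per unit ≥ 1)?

Private return per unit is 2.2/(group size), which is ≥ 1 whenever the group size is ≤ 2.2.
The largest such integer is 2.

2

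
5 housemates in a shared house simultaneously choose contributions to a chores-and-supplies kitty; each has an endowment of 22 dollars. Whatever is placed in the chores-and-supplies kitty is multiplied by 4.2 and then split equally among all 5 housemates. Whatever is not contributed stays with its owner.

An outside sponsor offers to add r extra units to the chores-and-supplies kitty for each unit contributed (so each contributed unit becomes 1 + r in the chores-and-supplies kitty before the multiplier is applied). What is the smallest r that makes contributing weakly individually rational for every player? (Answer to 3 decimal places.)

With matching at rate r, one contributed unit becomes (1 + r) in the chores-and-supplies kitty and returns 4.2 × (1 + r) / 5 to the contributor.
Setting this equal to 1: 1 + r = 5/4.2 = 1.1905.
So the minimum matching rate is r = 1.1905 − 1 = 0.190.

0.190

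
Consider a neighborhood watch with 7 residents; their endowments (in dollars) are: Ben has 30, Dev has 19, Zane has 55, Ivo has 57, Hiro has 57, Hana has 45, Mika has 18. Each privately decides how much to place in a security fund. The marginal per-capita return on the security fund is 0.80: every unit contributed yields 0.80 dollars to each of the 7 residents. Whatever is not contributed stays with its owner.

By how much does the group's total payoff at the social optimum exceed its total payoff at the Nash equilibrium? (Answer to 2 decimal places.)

The private return per contributed unit is 0.80 < 1 for everyone, so the Nash equilibrium is zero contribution and the group total is Σ E_j = 30 + 19 + 55 + 57 + 57 + 45 + 18 = 281.
Each contributed unit returns 5.600 to the group, so the social optimum is full contribution by everyone: group total = 5.600 × 281 = 1573.60.
Efficiency loss = (5.600 − 1) × 281 = 1292.60.

1292.60 dollars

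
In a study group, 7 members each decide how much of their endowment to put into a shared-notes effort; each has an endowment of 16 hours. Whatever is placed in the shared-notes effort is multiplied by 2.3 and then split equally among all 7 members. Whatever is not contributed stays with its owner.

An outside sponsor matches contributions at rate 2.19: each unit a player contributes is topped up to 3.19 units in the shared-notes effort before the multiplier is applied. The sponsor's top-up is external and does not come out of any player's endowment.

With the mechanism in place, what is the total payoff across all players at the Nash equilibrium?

With the mechanism, a contributed unit returns 2.3 × 3.19 / 7 = 1.0481 per unit of net cost to the contributor — now above 1 — so contributing fully is weakly dominant for every player.
So the Nash equilibrium is full contribution by all 7; the group earns 2.3 × 3.19 × 112 = 821.74.

821.74 hours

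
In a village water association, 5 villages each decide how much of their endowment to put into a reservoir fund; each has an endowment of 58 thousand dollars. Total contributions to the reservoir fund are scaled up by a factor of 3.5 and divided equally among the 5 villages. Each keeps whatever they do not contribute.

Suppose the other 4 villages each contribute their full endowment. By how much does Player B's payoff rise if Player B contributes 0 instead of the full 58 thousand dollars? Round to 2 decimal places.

17.40 thousand dollars

Switching from a contribution of 58 to 0 lets Player B keep an extra 58 thousand dollars, but lowers the reservoir fund by 58, which costs Player B their own share of that drop: 3.5/5 × 58 = 40.60.
Net gain = 58 − 40.60 = 17.40. The private return per contributed unit (0.7000) is below 1, so free-riding is indeed the best response regardless of what the others do.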